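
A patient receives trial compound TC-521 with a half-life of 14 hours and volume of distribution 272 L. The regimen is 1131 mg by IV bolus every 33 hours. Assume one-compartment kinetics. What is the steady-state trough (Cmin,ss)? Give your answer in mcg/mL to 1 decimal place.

1.0 mcg/mL

k = ln2/t½ = ln2/14 ≈ 0.049511 h⁻¹; fraction remaining f = e^(−kτ) = e^(−0.049511×33) ≈ 0.1952.
Each bolus raises the concentration by D/Vd = 1131/272 ≈ 4.158 mcg/mL.
Steady-state trough Cmin,ss = C₀·f/(1−f) ≈ 4.158 × 0.1952/0.8048 ≈ 1.009 mcg/mL.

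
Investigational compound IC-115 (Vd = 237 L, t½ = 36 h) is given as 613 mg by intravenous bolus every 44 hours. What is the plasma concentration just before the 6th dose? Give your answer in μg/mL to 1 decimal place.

1.9 μg/mL

f = (1/2)^(τ/t½) = (1/2)^(44/36) ≈ 0.4286.
C₀ = D/Vd = 613/237 ≈ 2.586 μg/mL.
Before the 6th dose, 5 doses have been given. Superposition: Cmin = C₀·(f + f² + … + f^5).
≈ 2.586 × (0.4286 + 0.1837 + 0.0787 + 0.0337 + 0.0145) ≈ 2.586 × 0.7392 ≈ 1.912 μg/mL.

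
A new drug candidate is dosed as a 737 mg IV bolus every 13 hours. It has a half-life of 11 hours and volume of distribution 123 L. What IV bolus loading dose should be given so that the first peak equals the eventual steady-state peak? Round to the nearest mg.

1318 mg

f = (1/2)^(13/11) ≈ 0.440796; accumulation ratio R = 1/(1−f) ≈ 1.78826.
Loading dose to hit Cmax,ss on first dose: D_load = D_maint·R ≈ 737 × 1.78826 ≈ 1317.95 mg.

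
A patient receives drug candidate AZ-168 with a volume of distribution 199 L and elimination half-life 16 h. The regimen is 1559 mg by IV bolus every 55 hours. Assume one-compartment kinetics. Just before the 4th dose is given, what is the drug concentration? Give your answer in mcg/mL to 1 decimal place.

0.8 mcg/mL

f = (1/2)^(τ/t½) = (1/2)^(55/16) ≈ 0.0923.
C₀ = D/Vd = 1559/199 ≈ 7.834 mcg/mL.
Before the 4th dose, 3 doses have been given. Superposition: Cmin = C₀·(f + f² + … + f^3).
≈ 7.834 × (0.0923 + 0.0085 + 0.0008) ≈ 7.834 × 0.1016 ≈ 0.796 mcg/mL.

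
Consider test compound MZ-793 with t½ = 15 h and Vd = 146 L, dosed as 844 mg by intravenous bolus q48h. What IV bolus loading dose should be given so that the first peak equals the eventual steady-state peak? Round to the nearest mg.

947 mg

f = (1/2)^(48/15) ≈ 0.108819; accumulation ratio R = 1/(1−f) ≈ 1.12211.
Loading dose to hit Cmax,ss on first dose: D_load = D_maint·R ≈ 844 × 1.12211 ≈ 947.06 mg.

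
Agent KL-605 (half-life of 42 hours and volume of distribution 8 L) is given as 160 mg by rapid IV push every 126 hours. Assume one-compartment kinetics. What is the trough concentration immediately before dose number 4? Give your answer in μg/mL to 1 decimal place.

f = (1/2)^(τ/t½) = (1/2)^(126/42) ≈ 0.1250.
C₀ = D/Vd = 160/8 ≈ 20.000 μg/mL.
Before the 4th dose, 3 doses have been given. Superposition: Cmin = C₀·(f + f² + … + f^3).
≈ 20.000 × (0.1250 + 0.0156 + 0.0020) ≈ 20.000 × 0.1426 ≈ 2.852 μg/mL.

2.9 μg/mL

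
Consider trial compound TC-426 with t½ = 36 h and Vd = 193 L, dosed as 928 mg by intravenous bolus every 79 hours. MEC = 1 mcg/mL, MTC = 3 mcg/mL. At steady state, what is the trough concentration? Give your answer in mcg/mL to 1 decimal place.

Over one 79-h interval, 79/36 ≈ 2.1944 half-lives elapse, leaving f ≈ 0.2185 of each dose.
Accumulation ratio R = 1/(1 − f) ≈ 1/0.7815 ≈ 1.2796.
Single-dose peak C₀ = D/Vd = 928/193 ≈ 4.808 mcg/mL.
Steady-state peak Cmax,ss = C₀·R ≈ 4.808 × 1.2796 ≈ 6.152 mcg/mL.
Steady-state trough Cmin,ss = Cmax,ss·f ≈ 6.152 × 0.2185 ≈ 1.344 mcg/mL.
Trough 1.3 mcg/mL vs MEC 1 mcg/mL: adequate.

1.3 mcg/mL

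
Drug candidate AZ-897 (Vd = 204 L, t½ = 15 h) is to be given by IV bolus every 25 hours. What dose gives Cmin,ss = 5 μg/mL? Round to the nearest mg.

2218 mg

τ/t½ = 25/15 ≈ 1.6667, so f = (1/2)^(25/15) ≈ 0.314980.
Cmin,ss = (D/Vd)·f/(1−f), so D = Cmin,ss·Vd·(1−f)/f.
D = 5 × 204 × (1−f)/f ≈ 5 × 204 × 2.17480 ≈ 2218.30 mg.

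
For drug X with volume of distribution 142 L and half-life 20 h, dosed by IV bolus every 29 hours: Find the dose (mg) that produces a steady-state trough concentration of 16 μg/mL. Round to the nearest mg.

τ/t½ = 29/20 ≈ 1.45, so f = (1/2)^(29/20) ≈ 0.366021.
Cmin,ss = (D/Vd)·f/(1−f), so D = Cmin,ss·Vd·(1−f)/f.
D = 16 × 142 × (1−f)/f ≈ 16 × 142 × 1.73208 ≈ 3935.29 mg.

3935 mg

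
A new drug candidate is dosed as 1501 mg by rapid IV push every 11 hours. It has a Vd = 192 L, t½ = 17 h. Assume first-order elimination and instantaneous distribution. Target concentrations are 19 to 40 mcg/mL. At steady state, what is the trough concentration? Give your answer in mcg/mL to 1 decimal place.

Over one 11-h interval, 11/17 ≈ 0.64706 half-lives elapse, leaving f ≈ 0.6386 of each dose.
Accumulation ratio R = 1/(1 − f) ≈ 1/0.3614 ≈ 2.7670.
Single-dose peak C₀ = D/Vd = 1501/192 ≈ 7.818 mcg/mL.
Cmax,ss = C₀/(1 − f) ≈ 7.818/0.3614 ≈ 21.633 mcg/mL.
Steady-state trough Cmin,ss = Cmax,ss·f ≈ 21.633 × 0.6386 ≈ 13.815 mcg/mL.
Trough 13.8 mcg/mL vs MEC 19 mcg/mL: subtherapeutic.

13.8 mcg/mL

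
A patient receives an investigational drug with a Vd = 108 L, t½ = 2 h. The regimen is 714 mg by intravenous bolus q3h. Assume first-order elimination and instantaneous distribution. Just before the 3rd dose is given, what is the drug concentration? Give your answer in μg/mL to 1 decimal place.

3.2 μg/mL

f = (1/2)^(τ/t½) = (1/2)^(3/2) ≈ 0.3536.
C₀ = D/Vd = 714/108 ≈ 6.611 μg/mL.
Before the 3rd dose, 2 doses have been given. Superposition: Cmin = C₀·(f + f²).
≈ 6.611 × (0.3536 + 0.1250) ≈ 6.611 × 0.4786 ≈ 3.164 μg/mL.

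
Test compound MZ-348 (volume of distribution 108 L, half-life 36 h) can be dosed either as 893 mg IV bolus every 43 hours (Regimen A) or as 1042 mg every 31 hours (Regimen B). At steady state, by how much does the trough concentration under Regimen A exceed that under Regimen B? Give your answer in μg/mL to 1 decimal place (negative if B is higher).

-5.4 μg/mL

Regimen A: f = (1/2)^(43/36) ≈ 0.4370; Cmin,ss = (893/108)·f/(1−f) ≈ 6.418 μg/mL.
Regimen B: f = (1/2)^(31/36) ≈ 0.5505; Cmin,ss = (1042/108)·f/(1−f) ≈ 11.816 μg/mL.
Difference ≈ 6.418 − 11.816 ≈ -5.398 μg/mL.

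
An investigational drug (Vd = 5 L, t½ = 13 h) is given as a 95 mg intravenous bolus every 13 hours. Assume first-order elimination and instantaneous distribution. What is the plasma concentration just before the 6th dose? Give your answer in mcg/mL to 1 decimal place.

f = (1/2)^(τ/t½) = (1/2)^(13/13) ≈ 0.5000.
C₀ = D/Vd = 95/5 ≈ 19.000 mcg/mL.
Before the 6th dose, 5 doses have been given. Superposition: Cmin = C₀·(f + f² + … + f^5).
≈ 19.000 × (0.5000 + 0.2500 + 0.1250 + 0.0625 + 0.0313) ≈ 19.000 × 0.9688 ≈ 18.407 mcg/mL.

18.4 mcg/mL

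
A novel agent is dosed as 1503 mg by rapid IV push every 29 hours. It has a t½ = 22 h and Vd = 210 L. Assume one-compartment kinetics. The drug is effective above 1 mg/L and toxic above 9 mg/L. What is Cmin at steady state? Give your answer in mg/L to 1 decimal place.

τ/t½ = 29/22 ≈ 1.3182, so fraction remaining f = (1/2)^(29/22) ≈ 0.4010.
At steady state, accumulation factor R = 1/(1 − e^(−kτ)) ≈ 1.6694.
Each bolus raises the concentration by D/Vd = 1503/210 ≈ 7.157 mg/L.
Cmax,ss = C₀/(1 − f) ≈ 7.157/0.5990 ≈ 11.948 mg/L.
Steady-state trough Cmin,ss = Cmax,ss·f ≈ 11.948 × 0.4010 ≈ 4.791 mg/L.
Trough 4.8 mg/L vs MEC 1 mg/L: adequate.

4.8 mg/L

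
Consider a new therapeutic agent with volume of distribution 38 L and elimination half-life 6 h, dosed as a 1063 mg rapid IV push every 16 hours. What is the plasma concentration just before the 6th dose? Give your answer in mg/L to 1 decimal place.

5.2 mg/L

f = (1/2)^(τ/t½) = (1/2)^(16/6) ≈ 0.1575.
C₀ = D/Vd = 1063/38 ≈ 27.974 mg/L.
Before the 6th dose, 5 doses have been given. Superposition: Cmin = C₀·(f + f² + … + f^5).
≈ 27.974 × (0.1575 + 0.0248 + 0.0039 + 0.0006 + 0.0001) ≈ 27.974 × 0.1869 ≈ 5.228 mg/L.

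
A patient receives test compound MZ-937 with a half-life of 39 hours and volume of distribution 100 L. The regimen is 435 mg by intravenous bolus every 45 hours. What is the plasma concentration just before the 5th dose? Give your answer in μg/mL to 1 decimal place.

f = (1/2)^(τ/t½) = (1/2)^(45/39) ≈ 0.4494.
C₀ = D/Vd = 435/100 ≈ 4.350 μg/mL.
Before the 5th dose, 4 doses have been given. Superposition: Cmin = C₀·(f + f² + … + f^4).
≈ 4.350 × (0.4494 + 0.2020 + 0.0908 + 0.0408) ≈ 4.350 × 0.7830 ≈ 3.406 μg/mL.

3.4 μg/mL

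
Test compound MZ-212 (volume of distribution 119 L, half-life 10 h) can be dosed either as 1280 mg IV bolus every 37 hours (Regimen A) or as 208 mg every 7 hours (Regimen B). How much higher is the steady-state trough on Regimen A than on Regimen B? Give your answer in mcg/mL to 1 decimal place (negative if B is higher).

-1.9 mcg/mL

Regimen A: f = (1/2)^(37/10) ≈ 0.0769; Cmin,ss = (1280/119)·f/(1−f) ≈ 0.896 mcg/mL.
Regimen B: f = (1/2)^(7/10) ≈ 0.6156; Cmin,ss = (208/119)·f/(1−f) ≈ 2.799 mcg/mL.
Difference ≈ 0.896 − 2.799 ≈ -1.903 mcg/mL.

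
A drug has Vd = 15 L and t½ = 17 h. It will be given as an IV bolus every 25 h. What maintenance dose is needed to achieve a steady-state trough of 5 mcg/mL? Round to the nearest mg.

τ/t½ = 25/17 ≈ 1.4706, so f = (1/2)^(25/17) ≈ 0.360835.
Cmin,ss = (D/Vd)·f/(1−f), so D = Cmin,ss·Vd·(1−f)/f.
D = 5 × 15 × (1−f)/f ≈ 5 × 15 × 1.77135 ≈ 132.85 mg.

133 mg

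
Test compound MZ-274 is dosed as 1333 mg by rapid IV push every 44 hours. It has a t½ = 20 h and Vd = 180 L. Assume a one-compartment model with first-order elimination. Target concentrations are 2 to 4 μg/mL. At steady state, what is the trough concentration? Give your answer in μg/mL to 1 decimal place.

k = ln2/t½ = ln2/20 ≈ 0.034657 h⁻¹; fraction remaining f = e^(−kτ) = e^(−0.034657×44) ≈ 0.2176.
Accumulation ratio R = 1/(1 − f) ≈ 1/0.7824 ≈ 1.2781.
Each bolus raises the concentration by D/Vd = 1333/180 ≈ 7.406 μg/mL.
Cmax,ss = C₀/(1 − f) ≈ 7.406/0.7824 ≈ 9.466 μg/mL.
One interval later, Cmin,ss = Cmax,ss·e^(−kτ) ≈ 9.466 × 0.2176 ≈ 2.060 μg/mL.
Trough 2.1 μg/mL vs MEC 2 μg/mL: adequate.

2.1 μg/mL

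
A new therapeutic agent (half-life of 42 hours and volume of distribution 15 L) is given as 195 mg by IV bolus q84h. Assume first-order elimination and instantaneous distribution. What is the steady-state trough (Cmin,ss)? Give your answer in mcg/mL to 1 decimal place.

4.3 mcg/mL

The dosing interval is 2 half-lives, so f = 2^(−2) = 0.25.
Accumulation ratio R = 1/(1 − f) = 1/0.75 = 4/3.
Single-dose peak C₀ = D/Vd = 195/15 = 13 mcg/mL.
Steady-state peak Cmax,ss = C₀·R = 13 × 4/3 ≈ 17.333 mcg/mL.
Steady-state trough Cmin,ss = Cmax,ss·f ≈ 17.333 × 0.25 ≈ 4.333 mcg/mL.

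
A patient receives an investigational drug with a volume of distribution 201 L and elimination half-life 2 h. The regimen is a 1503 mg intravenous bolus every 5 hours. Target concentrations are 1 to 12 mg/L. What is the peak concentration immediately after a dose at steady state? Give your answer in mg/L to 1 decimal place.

τ/t½ = 5/2 ≈ 2.5, so fraction remaining f = (1/2)^(5/2) ≈ 0.1768.
Accumulation ratio R = 1/(1 − f) ≈ 1/0.8232 ≈ 1.2148.
Each bolus raises the concentration by D/Vd = 1503/201 ≈ 7.478 mg/L.
Cmax,ss = C₀/(1 − f) ≈ 7.478/0.8232 ≈ 9.084 mg/L.
Peak 9.1 mg/L vs MTC 12 mg/L: below toxic threshold.

9.1 mg/L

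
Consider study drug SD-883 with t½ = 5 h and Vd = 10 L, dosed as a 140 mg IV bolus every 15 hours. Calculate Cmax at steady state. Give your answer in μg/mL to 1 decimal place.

16.0 μg/mL

τ = 15 h = 3 half-lives, so f = (1/2)^3 = 0.125.
Accumulation ratio R = 1/(1 − f) = 1/0.875 = 8/7.
Single-dose peak C₀ = D/Vd = 140/10 = 14 μg/mL.
Steady-state peak Cmax,ss = C₀·R = 14 × 8/7 ≈ 16.000 μg/mL.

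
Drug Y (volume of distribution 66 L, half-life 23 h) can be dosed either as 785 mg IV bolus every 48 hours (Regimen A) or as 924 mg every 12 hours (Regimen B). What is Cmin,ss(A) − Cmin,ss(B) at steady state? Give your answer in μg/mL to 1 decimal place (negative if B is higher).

-28.5 μg/mL

Regimen A: f = (1/2)^(48/23) ≈ 0.2354; Cmin,ss = (785/66)·f/(1−f) ≈ 3.662 μg/mL.
Regimen B: f = (1/2)^(12/23) ≈ 0.6965; Cmin,ss = (924/66)·f/(1−f) ≈ 32.129 μg/mL.
Difference ≈ 3.662 − 32.129 ≈ -28.467 μg/mL.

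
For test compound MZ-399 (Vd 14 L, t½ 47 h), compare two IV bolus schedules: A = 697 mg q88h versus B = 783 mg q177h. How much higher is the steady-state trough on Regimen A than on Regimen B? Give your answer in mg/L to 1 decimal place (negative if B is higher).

Regimen A: f = (1/2)^(88/47) ≈ 0.2731; Cmin,ss = (697/14)·f/(1−f) ≈ 18.705 mg/L.
Regimen B: f = (1/2)^(177/47) ≈ 0.0735; Cmin,ss = (783/14)·f/(1−f) ≈ 4.437 mg/L.
Difference ≈ 18.705 − 4.437 ≈ 14.268 mg/L.

14.3 mg/L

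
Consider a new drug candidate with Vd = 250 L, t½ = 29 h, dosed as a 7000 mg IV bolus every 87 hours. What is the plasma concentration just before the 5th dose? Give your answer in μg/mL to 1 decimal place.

f = (1/2)^(τ/t½) = (1/2)^(87/29) ≈ 0.1250.
C₀ = D/Vd = 7000/250 ≈ 28.000 μg/mL.
Before the 5th dose, 4 doses have been given. Superposition: Cmin = C₀·(f + f² + … + f^4).
≈ 28.000 × (0.1250 + 0.0156 + 0.0020 + 0.0002) ≈ 28.000 × 0.1428 ≈ 3.998 μg/mL.

4.0 μg/mL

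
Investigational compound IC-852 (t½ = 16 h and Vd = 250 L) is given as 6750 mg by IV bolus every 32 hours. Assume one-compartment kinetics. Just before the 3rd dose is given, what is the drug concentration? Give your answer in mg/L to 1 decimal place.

8.4 mg/L

f = (1/2)^(τ/t½) = (1/2)^(32/16) ≈ 0.2500.
C₀ = D/Vd = 6750/250 ≈ 27.000 mg/L.
Before the 3rd dose, 2 doses have been given. Superposition: Cmin = C₀·(f + f²).
≈ 27.000 × (0.2500 + 0.0625) ≈ 27.000 × 0.3125 ≈ 8.438 mg/L.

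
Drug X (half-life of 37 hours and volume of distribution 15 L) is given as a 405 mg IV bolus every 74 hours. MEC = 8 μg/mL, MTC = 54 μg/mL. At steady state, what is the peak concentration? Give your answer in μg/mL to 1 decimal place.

τ = 74 h = 2 half-lives, so f = (1/2)^2 = 0.25.
At steady state, R = 1/(1 − 0.25) = 4/3.
Single-dose peak C₀ = D/Vd = 405/15 = 27 μg/mL.
Steady-state peak Cmax,ss = C₀·R = 27 × 4/3 ≈ 36.000 μg/mL.
Peak 36.0 μg/mL vs MTC 54 μg/mL: below toxic threshold.

36.0 μg/mL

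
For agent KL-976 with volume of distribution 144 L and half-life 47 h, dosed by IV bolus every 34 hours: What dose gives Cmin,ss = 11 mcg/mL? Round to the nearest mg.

τ/t½ = 34/47 ≈ 0.7234, so f = (1/2)^(34/47) ≈ 0.605667.
Cmin,ss = (D/Vd)·f/(1−f), so D = Cmin,ss·Vd·(1−f)/f.
D = 11 × 144 × (1−f)/f ≈ 11 × 144 × 0.65107 ≈ 1031.29 mg.

1031 mg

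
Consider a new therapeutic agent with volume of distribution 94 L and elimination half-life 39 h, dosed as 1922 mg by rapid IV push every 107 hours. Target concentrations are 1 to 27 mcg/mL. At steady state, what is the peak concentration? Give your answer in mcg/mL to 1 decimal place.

τ/t½ = 107/39 ≈ 2.7436, so fraction remaining f = (1/2)^(107/39) ≈ 0.1493.
Accumulation ratio R = 1/(1 − f) ≈ 1/0.8507 ≈ 1.1755.
Each bolus raises the concentration by D/Vd = 1922/94 ≈ 20.447 mcg/mL.
Steady-state peak Cmax,ss = C₀·R ≈ 20.447 × 1.1755 ≈ 24.035 mcg/mL.
Peak 24.0 mcg/mL vs MTC 27 mcg/mL: below toxic threshold.

24.0 mcg/mL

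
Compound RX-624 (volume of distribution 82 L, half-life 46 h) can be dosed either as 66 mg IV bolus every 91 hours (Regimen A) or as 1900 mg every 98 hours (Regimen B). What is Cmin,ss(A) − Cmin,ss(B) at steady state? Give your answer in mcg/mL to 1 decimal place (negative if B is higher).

Regimen A: f = (1/2)^(91/46) ≈ 0.2538; Cmin,ss = (66/82)·f/(1−f) ≈ 0.274 mcg/mL.
Regimen B: f = (1/2)^(98/46) ≈ 0.2284; Cmin,ss = (1900/82)·f/(1−f) ≈ 6.859 mcg/mL.
Difference ≈ 0.274 − 6.859 ≈ -6.585 mcg/mL.

-6.6 mcg/mL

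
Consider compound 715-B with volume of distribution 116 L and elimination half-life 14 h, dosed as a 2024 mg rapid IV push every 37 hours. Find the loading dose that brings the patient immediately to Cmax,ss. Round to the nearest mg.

f = (1/2)^(37/14) ≈ 0.160111; accumulation ratio R = 1/(1−f) ≈ 1.19063.
Loading dose to hit Cmax,ss on first dose: D_load = D_maint·R ≈ 2024 × 1.19063 ≈ 2409.84 mg.

2410 mg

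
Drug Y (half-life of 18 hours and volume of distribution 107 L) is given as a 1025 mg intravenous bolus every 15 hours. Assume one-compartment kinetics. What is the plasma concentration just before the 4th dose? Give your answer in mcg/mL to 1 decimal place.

f = (1/2)^(τ/t½) = (1/2)^(15/18) ≈ 0.5612.
C₀ = D/Vd = 1025/107 ≈ 9.579 mcg/mL.
Before the 4th dose, 3 doses have been given. Superposition: Cmin = C₀·(f + f² + … + f^3).
≈ 9.579 × (0.5612 + 0.3149 + 0.1767) ≈ 9.579 × 1.0528 ≈ 10.085 mcg/mL.

10.1 mcg/mL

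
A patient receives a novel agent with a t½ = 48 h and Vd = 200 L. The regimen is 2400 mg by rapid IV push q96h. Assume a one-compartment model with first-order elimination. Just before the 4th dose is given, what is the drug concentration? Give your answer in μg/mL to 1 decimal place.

3.9 μg/mL

f = (1/2)^(τ/t½) = (1/2)^(96/48) ≈ 0.2500.
C₀ = D/Vd = 2400/200 ≈ 12.000 μg/mL.
Before the 4th dose, 3 doses have been given. Superposition: Cmin = C₀·(f + f² + … + f^3).
≈ 12.000 × (0.2500 + 0.0625 + 0.0156) ≈ 12.000 × 0.3281 ≈ 3.937 μg/mL.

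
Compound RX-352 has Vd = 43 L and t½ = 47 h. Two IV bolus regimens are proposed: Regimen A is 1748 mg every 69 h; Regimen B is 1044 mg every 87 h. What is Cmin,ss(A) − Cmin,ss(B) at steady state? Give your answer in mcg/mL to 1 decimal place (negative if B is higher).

13.7 mcg/mL

Regimen A: f = (1/2)^(69/47) ≈ 0.3615; Cmin,ss = (1748/43)·f/(1−f) ≈ 23.015 mcg/mL.
Regimen B: f = (1/2)^(87/47) ≈ 0.2772; Cmin,ss = (1044/43)·f/(1−f) ≈ 9.311 mcg/mL.
Difference ≈ 23.015 − 9.311 ≈ 13.704 mcg/mL.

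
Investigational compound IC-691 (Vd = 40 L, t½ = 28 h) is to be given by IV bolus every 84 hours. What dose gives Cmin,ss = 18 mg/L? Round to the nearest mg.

τ/t½ = 84/28 ≈ 3, so f = (1/2)^(84/28) ≈ 0.125000.
Cmin,ss = (D/Vd)·f/(1−f), so D = Cmin,ss·Vd·(1−f)/f.
D = 18 × 40 × (1−f)/f ≈ 18 × 40 × 7.00000 ≈ 5040.00 mg.

5040 mg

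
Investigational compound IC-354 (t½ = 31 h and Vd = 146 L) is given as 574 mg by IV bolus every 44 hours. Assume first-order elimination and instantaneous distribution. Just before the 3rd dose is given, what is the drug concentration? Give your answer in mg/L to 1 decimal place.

f = (1/2)^(τ/t½) = (1/2)^(44/31) ≈ 0.3739.
C₀ = D/Vd = 574/146 ≈ 3.932 mg/L.
Before the 3rd dose, 2 doses have been given. Superposition: Cmin = C₀·(f + f²).
≈ 3.932 × (0.3739 + 0.1398) ≈ 3.932 × 0.5137 ≈ 2.020 mg/L.

2.0 mg/L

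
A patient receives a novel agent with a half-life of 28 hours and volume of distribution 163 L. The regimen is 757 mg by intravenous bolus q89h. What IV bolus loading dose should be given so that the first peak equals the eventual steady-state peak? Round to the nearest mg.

f = (1/2)^(89/28) ≈ 0.110447; accumulation ratio R = 1/(1−f) ≈ 1.12416.
Loading dose to hit Cmax,ss on first dose: D_load = D_maint·R ≈ 757 × 1.12416 ≈ 850.99 mg.

851 mg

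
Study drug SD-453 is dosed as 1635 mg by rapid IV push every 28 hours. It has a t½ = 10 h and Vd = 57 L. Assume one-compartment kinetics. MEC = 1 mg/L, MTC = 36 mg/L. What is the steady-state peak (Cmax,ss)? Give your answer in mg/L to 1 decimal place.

33.5 mg/L

τ/t½ = 28/10 ≈ 2.8, so fraction remaining f = (1/2)^(28/10) ≈ 0.1436.
Accumulation ratio R = 1/(1 − f) ≈ 1/0.8564 ≈ 1.1677.
Each bolus raises the concentration by D/Vd = 1635/57 ≈ 28.684 mg/L.
Cmax,ss = C₀/(1 − f) ≈ 28.684/0.8564 ≈ 33.494 mg/L.
Peak 33.5 mg/L vs MTC 36 mg/L: below toxic threshold.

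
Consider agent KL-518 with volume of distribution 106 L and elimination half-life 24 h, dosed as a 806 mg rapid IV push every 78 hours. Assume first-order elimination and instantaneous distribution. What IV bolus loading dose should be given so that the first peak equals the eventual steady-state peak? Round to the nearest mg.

f = (1/2)^(78/24) ≈ 0.105112; accumulation ratio R = 1/(1−f) ≈ 1.11746.
Loading dose to hit Cmax,ss on first dose: D_load = D_maint·R ≈ 806 × 1.11746 ≈ 900.67 mg.

901 mg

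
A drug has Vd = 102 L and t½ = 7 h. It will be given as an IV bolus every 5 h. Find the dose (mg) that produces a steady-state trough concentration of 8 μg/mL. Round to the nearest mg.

523 mg

τ/t½ = 5/7 ≈ 0.71429, so f = (1/2)^(5/7) ≈ 0.609507.
Cmin,ss = (D/Vd)·f/(1−f), so D = Cmin,ss·Vd·(1−f)/f.
D = 8 × 102 × (1−f)/f ≈ 8 × 102 × 0.64067 ≈ 522.79 mg.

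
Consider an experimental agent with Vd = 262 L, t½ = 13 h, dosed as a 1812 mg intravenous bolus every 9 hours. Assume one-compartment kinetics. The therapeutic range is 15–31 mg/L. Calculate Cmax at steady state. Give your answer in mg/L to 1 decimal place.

18.1 mg/L

τ/t½ = 9/13 ≈ 0.69231, so fraction remaining f = (1/2)^(9/13) ≈ 0.6189.
At steady state, accumulation factor R = 1/(1 − e^(−kτ)) ≈ 2.6240.
Each bolus raises the concentration by D/Vd = 1812/262 ≈ 6.916 mg/L.
Steady-state peak Cmax,ss = C₀·R ≈ 6.916 × 2.6240 ≈ 18.148 mg/L.
Peak 18.1 mg/L vs MTC 31 mg/L: below toxic threshold.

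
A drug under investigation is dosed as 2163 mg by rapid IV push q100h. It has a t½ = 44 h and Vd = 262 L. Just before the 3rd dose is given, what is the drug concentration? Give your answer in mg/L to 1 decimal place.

f = (1/2)^(τ/t½) = (1/2)^(100/44) ≈ 0.2069.
C₀ = D/Vd = 2163/262 ≈ 8.256 mg/L.
Before the 3rd dose, 2 doses have been given. Superposition: Cmin = C₀·(f + f²).
≈ 8.256 × (0.2069 + 0.0428) ≈ 8.256 × 0.2497 ≈ 2.062 mg/L.

2.1 mg/L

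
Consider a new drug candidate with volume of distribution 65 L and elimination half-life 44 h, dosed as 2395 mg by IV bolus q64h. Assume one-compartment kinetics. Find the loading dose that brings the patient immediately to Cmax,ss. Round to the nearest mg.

f = (1/2)^(64/44) ≈ 0.364870; accumulation ratio R = 1/(1−f) ≈ 1.57448.
Loading dose to hit Cmax,ss on first dose: D_load = D_maint·R ≈ 2395 × 1.57448 ≈ 3770.88 mg.

3771 mg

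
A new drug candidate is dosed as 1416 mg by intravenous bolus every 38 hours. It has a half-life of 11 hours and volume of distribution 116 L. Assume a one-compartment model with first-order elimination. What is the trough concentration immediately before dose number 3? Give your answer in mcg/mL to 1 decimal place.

1.2 mcg/mL

f = (1/2)^(τ/t½) = (1/2)^(38/11) ≈ 0.0912.
C₀ = D/Vd = 1416/116 ≈ 12.207 mcg/mL.
Before the 3rd dose, 2 doses have been given. Superposition: Cmin = C₀·(f + f²).
≈ 12.207 × (0.0912 + 0.0083) ≈ 12.207 × 0.0995 ≈ 1.215 mcg/mL.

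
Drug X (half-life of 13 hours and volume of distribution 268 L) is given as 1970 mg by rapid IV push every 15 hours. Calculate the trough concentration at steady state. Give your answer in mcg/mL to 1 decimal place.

Over one 15-h interval, 15/13 ≈ 1.1538 half-lives elapse, leaving f ≈ 0.4494 of each dose.
At steady state, accumulation factor R = 1/(1 − e^(−kτ)) ≈ 1.8162.
Single-dose peak C₀ = D/Vd = 1970/268 ≈ 7.351 mcg/mL.
Cmax,ss = C₀/(1 − f) ≈ 7.351/0.5506 ≈ 13.351 mcg/mL.
Steady-state trough Cmin,ss = Cmax,ss·f ≈ 13.351 × 0.4494 ≈ 6.000 mcg/mL.

6.0 mcg/mL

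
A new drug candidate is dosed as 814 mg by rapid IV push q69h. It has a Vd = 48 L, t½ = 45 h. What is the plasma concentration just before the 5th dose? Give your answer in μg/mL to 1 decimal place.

f = (1/2)^(τ/t½) = (1/2)^(69/45) ≈ 0.3455.
C₀ = D/Vd = 814/48 ≈ 16.958 μg/mL.
Before the 5th dose, 4 doses have been given. Superposition: Cmin = C₀·(f + f² + … + f^4).
≈ 16.958 × (0.3455 + 0.1194 + 0.0412 + 0.0142) ≈ 16.958 × 0.5203 ≈ 8.823 μg/mL.

8.8 μg/mL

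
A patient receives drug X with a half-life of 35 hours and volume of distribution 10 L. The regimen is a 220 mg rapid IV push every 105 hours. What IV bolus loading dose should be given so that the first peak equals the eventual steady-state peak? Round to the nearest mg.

f = (1/2)^(105/35) ≈ 0.125000; accumulation ratio R = 1/(1−f) ≈ 1.14286.
Loading dose to hit Cmax,ss on first dose: D_load = D_maint·R ≈ 220 × 1.14286 ≈ 251.43 mg.

251 mg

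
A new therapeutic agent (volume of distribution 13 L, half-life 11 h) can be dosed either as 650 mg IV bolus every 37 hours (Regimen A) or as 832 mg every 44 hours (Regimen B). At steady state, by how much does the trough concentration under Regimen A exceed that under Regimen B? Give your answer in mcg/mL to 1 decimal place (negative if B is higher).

1.1 mcg/mL

Regimen A: f = (1/2)^(37/11) ≈ 0.0972; Cmin,ss = (650/13)·f/(1−f) ≈ 5.383 mcg/mL.
Regimen B: f = (1/2)^(44/11) ≈ 0.0625; Cmin,ss = (832/13)·f/(1−f) ≈ 4.267 mcg/mL.
Difference ≈ 5.383 − 4.267 ≈ 1.116 mcg/mL.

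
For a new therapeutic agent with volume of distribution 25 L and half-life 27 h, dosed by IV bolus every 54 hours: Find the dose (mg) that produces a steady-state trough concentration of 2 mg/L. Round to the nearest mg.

150 mg

τ/t½ = 54/27 ≈ 2, so f = (1/2)^(54/27) ≈ 0.250000.
Cmin,ss = (D/Vd)·f/(1−f), so D = Cmin,ss·Vd·(1−f)/f.
D = 2 × 25 × (1−f)/f ≈ 2 × 25 × 3.00000 ≈ 150.00 mg.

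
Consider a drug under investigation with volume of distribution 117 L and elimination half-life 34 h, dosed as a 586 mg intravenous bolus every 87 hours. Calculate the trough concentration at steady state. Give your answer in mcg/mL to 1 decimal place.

1.0 mcg/mL

Over one 87-h interval, 87/34 ≈ 2.5588 half-lives elapse, leaving f ≈ 0.1697 of each dose.
Single-dose peak C₀ = D/Vd = 586/117 ≈ 5.009 mcg/mL.
Steady-state trough Cmin,ss = C₀·f/(1−f) ≈ 5.009 × 0.1697/0.8303 ≈ 1.024 mcg/mL.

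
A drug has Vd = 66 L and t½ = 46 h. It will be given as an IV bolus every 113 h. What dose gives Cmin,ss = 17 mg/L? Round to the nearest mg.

5037 mg

τ/t½ = 113/46 ≈ 2.4565, so f = (1/2)^(113/46) ≈ 0.182185.
Cmin,ss = (D/Vd)·f/(1−f), so D = Cmin,ss·Vd·(1−f)/f.
D = 17 × 66 × (1−f)/f ≈ 17 × 66 × 4.48893 ≈ 5036.58 mg.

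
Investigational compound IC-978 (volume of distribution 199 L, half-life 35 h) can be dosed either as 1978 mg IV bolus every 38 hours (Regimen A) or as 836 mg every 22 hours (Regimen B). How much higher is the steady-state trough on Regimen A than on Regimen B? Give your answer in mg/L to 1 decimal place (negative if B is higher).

Regimen A: f = (1/2)^(38/35) ≈ 0.4712; Cmin,ss = (1978/199)·f/(1−f) ≈ 8.857 mg/L.
Regimen B: f = (1/2)^(22/35) ≈ 0.6468; Cmin,ss = (836/199)·f/(1−f) ≈ 7.693 mg/L.
Difference ≈ 8.857 − 7.693 ≈ 1.164 mg/L.

1.2 mg/L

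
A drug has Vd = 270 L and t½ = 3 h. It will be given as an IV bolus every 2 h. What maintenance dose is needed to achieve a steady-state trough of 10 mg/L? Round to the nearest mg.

τ/t½ = 2/3 ≈ 0.66667, so f = (1/2)^(2/3) ≈ 0.629961.
Cmin,ss = (D/Vd)·f/(1−f), so D = Cmin,ss·Vd·(1−f)/f.
D = 10 × 270 × (1−f)/f ≈ 10 × 270 × 0.58740 ≈ 1585.98 mg.

1586 mg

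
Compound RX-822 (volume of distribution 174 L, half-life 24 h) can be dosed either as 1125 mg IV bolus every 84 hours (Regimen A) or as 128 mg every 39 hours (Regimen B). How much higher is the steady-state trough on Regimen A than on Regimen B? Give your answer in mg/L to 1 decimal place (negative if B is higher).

Regimen A: f = (1/2)^(84/24) ≈ 0.0884; Cmin,ss = (1125/174)·f/(1−f) ≈ 0.627 mg/L.
Regimen B: f = (1/2)^(39/24) ≈ 0.3242; Cmin,ss = (128/174)·f/(1−f) ≈ 0.353 mg/L.
Difference ≈ 0.627 − 0.353 ≈ 0.274 mg/L.

0.3 mg/L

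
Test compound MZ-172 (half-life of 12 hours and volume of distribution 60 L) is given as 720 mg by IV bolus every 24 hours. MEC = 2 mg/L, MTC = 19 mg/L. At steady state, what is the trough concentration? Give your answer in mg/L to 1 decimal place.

4.0 mg/L

The dosing interval is 2 half-lives, so f = 2^(−2) = 0.25.
At steady state, R = 1/(1 − 0.25) = 4/3.
Single-dose peak C₀ = D/Vd = 720/60 = 12 mg/L.
Steady-state peak Cmax,ss = C₀·R = 12 × 4/3 ≈ 16.000 mg/L.
Steady-state trough Cmin,ss = Cmax,ss·f ≈ 16.000 × 0.25 ≈ 4.000 mg/L.
Trough 4.0 mg/L vs MEC 2 mg/L: adequate.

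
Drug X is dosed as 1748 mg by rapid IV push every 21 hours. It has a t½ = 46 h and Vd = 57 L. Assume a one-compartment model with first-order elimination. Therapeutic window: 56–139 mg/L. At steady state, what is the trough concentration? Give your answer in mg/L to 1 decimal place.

k = ln2/t½ = ln2/46 ≈ 0.015068 h⁻¹; fraction remaining f = e^(−kτ) = e^(−0.015068×21) ≈ 0.7287.
Accumulation ratio R = 1/(1 − f) ≈ 1/0.2713 ≈ 3.6860.
Each bolus raises the concentration by D/Vd = 1748/57 ≈ 30.667 mg/L.
Cmax,ss = C₀/(1 − f) ≈ 30.667/0.2713 ≈ 113.037 mg/L.
One interval later, Cmin,ss = Cmax,ss·e^(−kτ) ≈ 113.037 × 0.7287 ≈ 82.370 mg/L.
Trough 82.4 mg/L vs MEC 56 mg/L: adequate.

82.4 mg/L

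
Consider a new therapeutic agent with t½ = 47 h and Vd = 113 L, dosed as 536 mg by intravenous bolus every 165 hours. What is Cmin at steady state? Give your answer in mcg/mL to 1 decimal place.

k = ln2/t½ = ln2/47 ≈ 0.014748 h⁻¹; fraction remaining f = e^(−kτ) = e^(−0.014748×165) ≈ 0.0877.
Each bolus raises the concentration by D/Vd = 536/113 ≈ 4.743 mcg/mL.
Steady-state trough Cmin,ss = C₀·f/(1−f) ≈ 4.743 × 0.0877/0.9123 ≈ 0.456 mcg/mL.

0.5 mcg/mL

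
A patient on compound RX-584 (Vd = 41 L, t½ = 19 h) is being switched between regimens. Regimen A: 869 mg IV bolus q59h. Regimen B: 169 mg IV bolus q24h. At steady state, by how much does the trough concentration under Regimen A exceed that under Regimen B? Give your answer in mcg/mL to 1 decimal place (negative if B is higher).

Regimen A: f = (1/2)^(59/19) ≈ 0.1162; Cmin,ss = (869/41)·f/(1−f) ≈ 2.787 mcg/mL.
Regimen B: f = (1/2)^(24/19) ≈ 0.4166; Cmin,ss = (169/41)·f/(1−f) ≈ 2.943 mcg/mL.
Difference ≈ 2.787 − 2.943 ≈ -0.156 mcg/mL.

-0.2 mcg/mL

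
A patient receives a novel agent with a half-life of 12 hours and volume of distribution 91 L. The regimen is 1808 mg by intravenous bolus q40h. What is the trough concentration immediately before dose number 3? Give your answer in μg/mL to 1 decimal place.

f = (1/2)^(τ/t½) = (1/2)^(40/12) ≈ 0.0992.
C₀ = D/Vd = 1808/91 ≈ 19.868 μg/mL.
Before the 3rd dose, 2 doses have been given. Superposition: Cmin = C₀·(f + f²).
≈ 19.868 × (0.0992 + 0.0098) ≈ 19.868 × 0.1090 ≈ 2.166 μg/mL.

2.2 μg/mL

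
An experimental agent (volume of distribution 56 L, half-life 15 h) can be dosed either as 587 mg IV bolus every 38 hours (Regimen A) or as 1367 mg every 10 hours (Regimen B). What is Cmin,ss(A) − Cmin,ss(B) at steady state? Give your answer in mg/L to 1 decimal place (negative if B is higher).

Regimen A: f = (1/2)^(38/15) ≈ 0.1727; Cmin,ss = (587/56)·f/(1−f) ≈ 2.188 mg/L.
Regimen B: f = (1/2)^(10/15) ≈ 0.6300; Cmin,ss = (1367/56)·f/(1−f) ≈ 41.564 mg/L.
Difference ≈ 2.188 − 41.564 ≈ -39.376 mg/L.

-39.4 mg/L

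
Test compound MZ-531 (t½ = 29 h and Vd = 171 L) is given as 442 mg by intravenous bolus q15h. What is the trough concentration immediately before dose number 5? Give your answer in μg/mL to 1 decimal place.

f = (1/2)^(τ/t½) = (1/2)^(15/29) ≈ 0.6987.
C₀ = D/Vd = 442/171 ≈ 2.585 μg/mL.
Before the 5th dose, 4 doses have been given. Superposition: Cmin = C₀·(f + f² + … + f^4).
≈ 2.585 × (0.6987 + 0.4882 + 0.3411 + 0.2383) ≈ 2.585 × 1.7663 ≈ 4.566 μg/mL.

4.6 μg/mL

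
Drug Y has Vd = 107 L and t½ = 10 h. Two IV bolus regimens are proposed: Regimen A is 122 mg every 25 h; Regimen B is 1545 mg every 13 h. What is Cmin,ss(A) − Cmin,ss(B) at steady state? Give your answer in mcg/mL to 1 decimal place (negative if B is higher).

-9.6 mcg/mL

Regimen A: f = (1/2)^(25/10) ≈ 0.1768; Cmin,ss = (122/107)·f/(1−f) ≈ 0.245 mcg/mL.
Regimen B: f = (1/2)^(13/10) ≈ 0.4061; Cmin,ss = (1545/107)·f/(1−f) ≈ 9.873 mcg/mL.
Difference ≈ 0.245 − 9.873 ≈ -9.628 mcg/mL.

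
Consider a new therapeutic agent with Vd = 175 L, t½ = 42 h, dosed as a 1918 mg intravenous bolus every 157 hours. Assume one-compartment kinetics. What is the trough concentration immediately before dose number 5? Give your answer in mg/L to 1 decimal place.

0.9 mg/L

f = (1/2)^(τ/t½) = (1/2)^(157/42) ≈ 0.0749.
C₀ = D/Vd = 1918/175 ≈ 10.960 mg/L.
Before the 5th dose, 4 doses have been given. Superposition: Cmin = C₀·(f + f² + … + f^4).
≈ 10.960 × (0.0749 + 0.0056 + 0.0004 + 0.0000) ≈ 10.960 × 0.0809 ≈ 0.887 mg/L.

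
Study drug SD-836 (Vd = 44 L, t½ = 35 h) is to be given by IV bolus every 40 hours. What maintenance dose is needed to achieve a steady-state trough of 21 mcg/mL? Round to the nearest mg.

τ/t½ = 40/35 ≈ 1.1429, so f = (1/2)^(40/35) ≈ 0.452862.
Cmin,ss = (D/Vd)·f/(1−f), so D = Cmin,ss·Vd·(1−f)/f.
D = 21 × 44 × (1−f)/f ≈ 21 × 44 × 1.20818 ≈ 1116.36 mg.

1116 mg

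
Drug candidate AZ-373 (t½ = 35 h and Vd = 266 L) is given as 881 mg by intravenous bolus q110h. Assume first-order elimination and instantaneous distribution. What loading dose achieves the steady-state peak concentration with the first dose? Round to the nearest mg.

993 mg

f = (1/2)^(110/35) ≈ 0.113215; accumulation ratio R = 1/(1−f) ≈ 1.12767.
Loading dose to hit Cmax,ss on first dose: D_load = D_maint·R ≈ 881 × 1.12767 ≈ 993.48 mg.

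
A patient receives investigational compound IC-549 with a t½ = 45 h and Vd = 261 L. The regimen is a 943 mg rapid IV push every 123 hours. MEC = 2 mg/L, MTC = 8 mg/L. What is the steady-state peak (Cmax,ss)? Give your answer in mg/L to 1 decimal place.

4.3 mg/L

Over one 123-h interval, 123/45 ≈ 2.7333 half-lives elapse, leaving f ≈ 0.1504 of each dose.
At steady state, accumulation factor R = 1/(1 − e^(−kτ)) ≈ 1.1770.
Single-dose peak C₀ = D/Vd = 943/261 ≈ 3.613 mg/L.
Steady-state peak Cmax,ss = C₀·R ≈ 3.613 × 1.1770 ≈ 4.253 mg/L.
Peak 4.3 mg/L vs MTC 8 mg/L: below toxic threshold.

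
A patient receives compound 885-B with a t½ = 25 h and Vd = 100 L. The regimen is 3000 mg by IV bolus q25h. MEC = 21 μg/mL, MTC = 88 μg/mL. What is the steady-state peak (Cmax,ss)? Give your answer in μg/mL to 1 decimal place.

τ = 25 h = 1 half-life, so f = (1/2)^1 = 0.5.
Accumulation ratio R = 1/(1 − f) = 1/0.5 = 2/1.
Single-dose peak C₀ = D/Vd = 3000/100 = 30 μg/mL.
Steady-state peak Cmax,ss = C₀·R = 30 × 2/1 ≈ 60.000 μg/mL.
Peak 60.0 μg/mL vs MTC 88 μg/mL: below toxic threshold.

60.0 μg/mL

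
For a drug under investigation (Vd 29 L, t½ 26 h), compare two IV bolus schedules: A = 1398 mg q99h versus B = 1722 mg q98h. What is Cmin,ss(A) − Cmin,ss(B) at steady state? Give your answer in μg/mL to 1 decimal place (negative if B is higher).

-1.0 μg/mL

Regimen A: f = (1/2)^(99/26) ≈ 0.0714; Cmin,ss = (1398/29)·f/(1−f) ≈ 3.707 μg/mL.
Regimen B: f = (1/2)^(98/26) ≈ 0.0733; Cmin,ss = (1722/29)·f/(1−f) ≈ 4.697 μg/mL.
Difference ≈ 3.707 − 4.697 ≈ -0.990 μg/mL.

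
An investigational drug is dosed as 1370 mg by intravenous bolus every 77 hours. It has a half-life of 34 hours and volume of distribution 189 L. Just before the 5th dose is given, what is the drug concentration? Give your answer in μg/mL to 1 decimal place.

1.9 μg/mL

f = (1/2)^(τ/t½) = (1/2)^(77/34) ≈ 0.2081.
C₀ = D/Vd = 1370/189 ≈ 7.249 μg/mL.
Before the 5th dose, 4 doses have been given. Superposition: Cmin = C₀·(f + f² + … + f^4).
≈ 7.249 × (0.2081 + 0.0433 + 0.0090 + 0.0019) ≈ 7.249 × 0.2623 ≈ 1.901 μg/mL.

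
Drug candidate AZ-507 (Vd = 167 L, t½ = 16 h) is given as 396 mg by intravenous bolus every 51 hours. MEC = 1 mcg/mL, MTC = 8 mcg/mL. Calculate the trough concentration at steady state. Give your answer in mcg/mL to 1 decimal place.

k = ln2/t½ = ln2/16 ≈ 0.043322 h⁻¹; fraction remaining f = e^(−kτ) = e^(−0.043322×51) ≈ 0.1098.
Accumulation ratio R = 1/(1 − f) ≈ 1/0.8902 ≈ 1.1233.
Single-dose peak C₀ = D/Vd = 396/167 ≈ 2.371 mcg/mL.
Steady-state peak Cmax,ss = C₀·R ≈ 2.371 × 1.1233 ≈ 2.663 mcg/mL.
One interval later, Cmin,ss = Cmax,ss·e^(−kτ) ≈ 2.663 × 0.1098 ≈ 0.292 mcg/mL.
Trough 0.3 mcg/mL vs MEC 1 mcg/mL: subtherapeutic.

0.3 mcg/mL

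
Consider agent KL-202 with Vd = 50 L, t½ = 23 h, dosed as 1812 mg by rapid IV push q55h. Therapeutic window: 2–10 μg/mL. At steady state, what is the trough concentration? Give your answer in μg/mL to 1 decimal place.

Over one 55-h interval, 55/23 ≈ 2.3913 half-lives elapse, leaving f ≈ 0.1906 of each dose.
At steady state, accumulation factor R = 1/(1 − e^(−kτ)) ≈ 1.2355.
Single-dose peak C₀ = D/Vd = 1812/50 ≈ 36.240 μg/mL.
Cmax,ss = C₀/(1 − f) ≈ 36.240/0.8094 ≈ 44.774 μg/mL.
One interval later, Cmin,ss = Cmax,ss·e^(−kτ) ≈ 44.774 × 0.1906 ≈ 8.534 μg/mL.
Trough 8.5 μg/mL vs MEC 2 μg/mL: adequate.

8.5 μg/mL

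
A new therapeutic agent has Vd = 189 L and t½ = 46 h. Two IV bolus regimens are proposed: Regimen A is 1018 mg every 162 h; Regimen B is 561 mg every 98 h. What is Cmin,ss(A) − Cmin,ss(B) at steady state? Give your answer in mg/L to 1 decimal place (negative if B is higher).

Regimen A: f = (1/2)^(162/46) ≈ 0.0871; Cmin,ss = (1018/189)·f/(1−f) ≈ 0.514 mg/L.
Regimen B: f = (1/2)^(98/46) ≈ 0.2284; Cmin,ss = (561/189)·f/(1−f) ≈ 0.879 mg/L.
Difference ≈ 0.514 − 0.879 ≈ -0.365 mg/L.

-0.4 mg/L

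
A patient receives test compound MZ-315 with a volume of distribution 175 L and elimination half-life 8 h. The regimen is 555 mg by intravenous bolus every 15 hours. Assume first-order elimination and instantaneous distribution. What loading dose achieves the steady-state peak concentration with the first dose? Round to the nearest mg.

763 mg

f = (1/2)^(15/8) ≈ 0.272627; accumulation ratio R = 1/(1−f) ≈ 1.37481.
Loading dose to hit Cmax,ss on first dose: D_load = D_maint·R ≈ 555 × 1.37481 ≈ 763.02 mg.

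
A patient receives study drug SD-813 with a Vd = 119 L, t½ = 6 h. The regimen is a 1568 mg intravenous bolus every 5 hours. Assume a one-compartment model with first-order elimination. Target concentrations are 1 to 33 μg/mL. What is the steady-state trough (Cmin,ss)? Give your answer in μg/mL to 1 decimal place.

τ/t½ = 5/6 ≈ 0.83333, so fraction remaining f = (1/2)^(5/6) ≈ 0.5612.
Single-dose peak C₀ = D/Vd = 1568/119 ≈ 13.176 μg/mL.
Steady-state trough Cmin,ss = C₀·f/(1−f) ≈ 13.176 × 0.5612/0.4388 ≈ 16.851 μg/mL.
Trough 16.9 μg/mL vs MEC 1 μg/mL: adequate.

16.9 μg/mL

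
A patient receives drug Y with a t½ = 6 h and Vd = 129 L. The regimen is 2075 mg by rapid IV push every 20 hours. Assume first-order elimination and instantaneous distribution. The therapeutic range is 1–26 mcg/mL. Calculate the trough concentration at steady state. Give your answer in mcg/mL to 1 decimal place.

1.8 mcg/mL

Over one 20-h interval, 20/6 ≈ 3.3333 half-lives elapse, leaving f ≈ 0.0992 of each dose.
Single-dose peak C₀ = D/Vd = 2075/129 ≈ 16.085 mcg/mL.
Steady-state trough Cmin,ss = C₀·f/(1−f) ≈ 16.085 × 0.0992/0.9008 ≈ 1.771 mcg/mL.
Trough 1.8 mcg/mL vs MEC 1 mcg/mL: adequate.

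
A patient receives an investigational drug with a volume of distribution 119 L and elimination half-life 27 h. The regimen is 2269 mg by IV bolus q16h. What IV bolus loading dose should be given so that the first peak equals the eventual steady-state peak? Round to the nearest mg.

f = (1/2)^(16/27) ≈ 0.663150; accumulation ratio R = 1/(1−f) ≈ 2.96868.
Loading dose to hit Cmax,ss on first dose: D_load = D_maint·R ≈ 2269 × 2.96868 ≈ 6735.93 mg.

6736 mg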